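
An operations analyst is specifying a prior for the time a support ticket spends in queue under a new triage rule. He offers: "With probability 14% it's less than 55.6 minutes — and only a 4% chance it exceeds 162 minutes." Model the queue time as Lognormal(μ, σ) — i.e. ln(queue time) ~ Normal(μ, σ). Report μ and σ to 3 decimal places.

If T ~ Lognormal(μ,σ) then ln T ~ Normal(μ,σ), so the p-quantile of ln T is μ + z_p·σ.
ln(55.6) = 4.018 and ln(162) = 5.088; z_{0.14} = -1.08, z_{0.96} = 1.751.
σ = (5.088 − 4.018)/(1.751 − (-1.08)) = 0.378.
μ = 4.018 − (-1.08)·0.378 = 4.426.

μ ≈ 4.426, σ ≈ 0.378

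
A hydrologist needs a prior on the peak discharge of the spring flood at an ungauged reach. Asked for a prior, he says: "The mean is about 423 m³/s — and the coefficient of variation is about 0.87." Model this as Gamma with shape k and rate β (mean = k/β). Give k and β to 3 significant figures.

k ≈ 1.32, β ≈ 0.00312

For Gamma(k, rate β): mean = k/β, variance = k/β², so CV = 1/√k.
CV = 0.87, hence k = 1/CV² = 1.32.
Then β = k/mean = 1.32/423 = 0.00312.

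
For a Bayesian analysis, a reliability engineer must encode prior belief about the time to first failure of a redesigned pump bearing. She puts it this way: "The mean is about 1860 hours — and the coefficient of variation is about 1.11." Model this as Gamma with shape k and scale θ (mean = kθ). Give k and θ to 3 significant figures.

k ≈ 0.812, θ ≈ 2290

For Gamma(k, scale θ): mean = kθ, variance = kθ², so CV = 1/√k.
CV = 1.11, hence k = 1/CV² = 0.812.
Then θ = mean/k = 1860/0.812 = 2290.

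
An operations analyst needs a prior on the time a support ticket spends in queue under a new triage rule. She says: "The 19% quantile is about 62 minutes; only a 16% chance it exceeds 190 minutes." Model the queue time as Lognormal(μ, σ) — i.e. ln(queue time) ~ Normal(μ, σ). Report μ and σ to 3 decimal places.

If T ~ Lognormal(μ,σ) then ln T ~ Normal(μ,σ), so the p-quantile of ln T is μ + z_p·σ.
ln(62) = 4.127 and ln(190) = 5.247; z_{0.19} = -0.8779, z_{0.84} = 0.9945.
σ = (5.247 − 4.127)/(0.9945 − (-0.8779)) = 0.598.
μ = 4.127 − (-0.8779)·0.598 = 4.652.

μ ≈ 4.652, σ ≈ 0.598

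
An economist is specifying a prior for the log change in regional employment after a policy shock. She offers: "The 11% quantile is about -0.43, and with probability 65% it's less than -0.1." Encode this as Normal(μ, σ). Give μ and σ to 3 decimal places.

For Normal(μ,σ), the p-quantile is μ + z_p·σ. Here z_{0.11} = -1.227, z_{0.65} = 0.3853.
So -0.43 = μ − 1.227σ and -0.1 = μ + 0.3853σ.
Subtracting: σ = (-0.1 − -0.43)/(0.3853 − (-1.227)) = 0.205.
Then μ = -0.43 − (-1.227)·0.205 = -0.179.

μ = -0.179, σ = 0.205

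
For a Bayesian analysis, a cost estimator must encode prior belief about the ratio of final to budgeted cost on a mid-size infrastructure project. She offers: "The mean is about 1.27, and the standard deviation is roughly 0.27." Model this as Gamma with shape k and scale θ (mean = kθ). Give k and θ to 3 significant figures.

k ≈ 22.1, θ ≈ 0.0574

For Gamma(k, scale θ): mean = kθ, variance = kθ², so CV = 1/√k.
CV = SD/mean = 0.27/1.27 = 0.2126, hence k = 1/CV² = 22.1.
Then θ = mean/k = 1.27/22.1 = 0.0574.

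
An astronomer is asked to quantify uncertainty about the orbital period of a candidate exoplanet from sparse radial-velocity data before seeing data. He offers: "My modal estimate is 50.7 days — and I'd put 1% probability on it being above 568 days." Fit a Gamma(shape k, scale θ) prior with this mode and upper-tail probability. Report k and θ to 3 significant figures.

Gamma(k,θ) with k>1 has mode (k−1)θ, so θ = 50.7/(k−1).
Need P(X < 568) = 0.99 with θ tied to k this way. Start at k = 2, θ = 50.7: P(X<568) ≈ 1.000.
Too high — lower k to spread out. Iterating converges to k ≈ 1.51.
Then θ = 50.7/(1.51−1) ≈ 99.9.

k ≈ 1.51, θ ≈ 99.9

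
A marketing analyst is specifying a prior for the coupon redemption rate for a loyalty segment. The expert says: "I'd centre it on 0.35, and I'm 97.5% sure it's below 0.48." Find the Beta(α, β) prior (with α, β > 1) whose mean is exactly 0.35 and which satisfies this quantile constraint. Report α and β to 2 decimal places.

With mean 0.35 fixed, write α = 0.35s, β = 0.65s where s = α+β.
Need P(θ < 0.48) = 0.975 under Beta(0.35s, 0.65s). Normal approximation: (q−m)/√(m(1−m)/s) ≈ z_{0.975} = 1.96, so s ≈ 0.35·0.65·(1.96)²/(0.48−0.35)² = 51.7.
At s = 51.7: P(θ<0.48) ≈ 0.972. Adjusting to match 0.975 gives s ≈ 54.60.
So α = 0.35·54.60 ≈ 19.11, β = 0.65·54.60 ≈ 35.49.

α ≈ 19.11, β ≈ 35.49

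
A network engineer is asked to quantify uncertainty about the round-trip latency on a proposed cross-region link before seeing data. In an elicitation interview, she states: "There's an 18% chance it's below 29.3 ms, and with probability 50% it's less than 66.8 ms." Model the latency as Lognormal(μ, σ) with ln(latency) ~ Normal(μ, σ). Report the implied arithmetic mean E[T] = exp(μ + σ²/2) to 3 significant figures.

If T ~ Lognormal(μ,σ) then ln T ~ Normal(μ,σ), so the p-quantile of ln T is μ + z_p·σ.
ln(29.3) = 3.378 and ln(66.8) = 4.202; z_{0.18} = -0.9154, z_{0.5} = 0.
σ = (4.202 − 3.378)/(0 − (-0.9154)) = 0.900.
μ = 3.378 − (-0.9154)·0.900 = 4.202.
E[T] = exp(μ + σ²/2) = exp(4.202 + 0.4053) = 100 ms.

E[T] ≈ 100 ms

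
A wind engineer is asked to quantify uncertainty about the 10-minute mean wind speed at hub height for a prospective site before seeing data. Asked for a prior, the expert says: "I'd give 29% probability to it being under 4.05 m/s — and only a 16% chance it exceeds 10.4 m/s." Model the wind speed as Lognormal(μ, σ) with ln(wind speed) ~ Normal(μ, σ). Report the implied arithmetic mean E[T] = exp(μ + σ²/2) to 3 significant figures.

If T ~ Lognormal(μ,σ) then ln T ~ Normal(μ,σ), so the p-quantile of ln T is μ + z_p·σ.
ln(4.05) = 1.399 and ln(10.4) = 2.342; z_{0.29} = -0.5534, z_{0.84} = 0.9945.
σ = (2.342 − 1.399)/(0.9945 − (-0.5534)) = 0.609.
μ = 1.399 − (-0.5534)·0.609 = 1.736.
E[T] = exp(μ + σ²/2) = exp(1.736 + 0.1856) = 6.83 m/s.

E[T] ≈ 6.83 m/s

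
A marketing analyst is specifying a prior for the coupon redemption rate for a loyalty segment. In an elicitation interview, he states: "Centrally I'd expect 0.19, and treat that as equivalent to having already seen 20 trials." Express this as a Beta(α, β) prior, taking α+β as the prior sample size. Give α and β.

Under the effective-sample-size interpretation, Beta(α, β) has prior mean α/(α+β) and prior sample size α+β.
So α+β = 20 and α/(α+β) = 0.19, giving α = 0.19·20 = 3.8 and β = 20 − 3.8 = 16.2.

α = 3.8, β = 16.2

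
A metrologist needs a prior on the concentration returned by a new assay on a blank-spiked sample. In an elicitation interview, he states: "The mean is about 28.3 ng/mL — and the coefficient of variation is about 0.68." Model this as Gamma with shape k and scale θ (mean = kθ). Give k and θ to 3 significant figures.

k ≈ 2.16, θ ≈ 13.1

For Gamma(k, scale θ): mean = kθ, variance = kθ², so CV = 1/√k.
CV = 0.68, hence k = 1/CV² = 2.16.
Then θ = mean/k = 28.3/2.16 = 13.1.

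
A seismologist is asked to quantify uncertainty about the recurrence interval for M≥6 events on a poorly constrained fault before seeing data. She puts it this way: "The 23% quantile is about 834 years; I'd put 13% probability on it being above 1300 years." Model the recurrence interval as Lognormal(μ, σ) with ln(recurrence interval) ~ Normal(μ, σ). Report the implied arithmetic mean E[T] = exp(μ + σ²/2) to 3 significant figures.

E[T] ≈ 1020 years

If T ~ Lognormal(μ,σ) then ln T ~ Normal(μ,σ), so the p-quantile of ln T is μ + z_p·σ.
ln(834) = 6.726 and ln(1300) = 7.17; z_{0.23} = -0.7388, z_{0.87} = 1.126.
σ = (7.17 − 6.726)/(1.126 − (-0.7388)) = 0.238.
μ = 6.726 − (-0.7388)·0.238 = 6.902.
E[T] = exp(μ + σ²/2) = exp(6.902 + 0.0283) = 1020 years.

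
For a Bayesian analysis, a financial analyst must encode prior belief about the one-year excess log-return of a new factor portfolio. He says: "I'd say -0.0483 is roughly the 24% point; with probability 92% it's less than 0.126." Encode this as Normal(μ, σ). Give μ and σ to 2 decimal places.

μ = 0.01, σ = 0.08

The p-quantile of Normal(μ,σ) is μ + z_p·σ, with z_{0.24} = -0.7063 and z_{0.92} = 1.405.
Eliminate σ: μ = (z₂·x₁ − z₁·x₂)/(z₂ − z₁) = (1.405·-0.0483 − (-0.7063)·0.126)/2.111 = 0.01.
Then σ = (x₂ − x₁)/(z₂ − z₁) = (0.126 − -0.0483)/2.111 = 0.08.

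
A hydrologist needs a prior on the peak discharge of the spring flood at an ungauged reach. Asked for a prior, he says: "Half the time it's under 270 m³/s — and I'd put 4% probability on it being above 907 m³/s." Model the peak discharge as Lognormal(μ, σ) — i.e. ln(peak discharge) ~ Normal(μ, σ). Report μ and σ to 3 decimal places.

If T ~ Lognormal(μ,σ) then ln T ~ Normal(μ,σ), so the p-quantile of ln T is μ + z_p·σ.
ln(270) = 5.598 and ln(907) = 6.81; z_{0.5} = 0, z_{0.96} = 1.751.
σ = (6.81 − 5.598)/(1.751 − (0)) = 0.692.
μ = 5.598 − (0)·0.692 = 5.598.

μ ≈ 5.598, σ ≈ 0.692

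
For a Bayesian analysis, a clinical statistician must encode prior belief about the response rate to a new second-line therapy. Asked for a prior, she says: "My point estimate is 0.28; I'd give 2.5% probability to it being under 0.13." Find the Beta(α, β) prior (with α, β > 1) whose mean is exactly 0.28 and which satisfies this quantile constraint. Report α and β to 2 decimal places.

With mean 0.28 fixed, write α = 0.28s, β = 0.72s where s = α+β.
Need P(θ < 0.13) = 0.025 under Beta(0.28s, 0.72s). Normal approximation: (q−m)/√(m(1−m)/s) ≈ z_{0.025} = -1.96, so s ≈ 0.28·0.72·(-1.96)²/(0.13−0.28)² = 34.4.
At s = 34.4: P(θ<0.13) ≈ 0.012. Adjusting to match 0.025 gives s ≈ 26.58.
So α = 0.28·26.58 ≈ 7.44, β = 0.72·26.58 ≈ 19.14.

α ≈ 7.44, β ≈ 19.14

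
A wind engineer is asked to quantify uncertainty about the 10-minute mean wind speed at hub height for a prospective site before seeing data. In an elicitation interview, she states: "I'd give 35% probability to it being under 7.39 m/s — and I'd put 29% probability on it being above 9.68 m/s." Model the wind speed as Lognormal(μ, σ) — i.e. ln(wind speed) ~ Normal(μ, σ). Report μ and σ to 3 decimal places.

μ ≈ 2.111, σ ≈ 0.288

If T ~ Lognormal(μ,σ) then ln T ~ Normal(μ,σ), so the p-quantile of ln T is μ + z_p·σ.
ln(7.39) = 2 and ln(9.68) = 2.27; z_{0.35} = -0.3853, z_{0.71} = 0.5534.
σ = (2.27 − 2)/(0.5534 − (-0.3853)) = 0.288.
μ = 2 − (-0.3853)·0.288 = 2.111.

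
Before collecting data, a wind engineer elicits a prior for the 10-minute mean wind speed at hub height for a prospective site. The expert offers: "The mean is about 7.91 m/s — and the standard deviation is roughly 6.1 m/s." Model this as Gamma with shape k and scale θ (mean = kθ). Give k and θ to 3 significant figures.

For Gamma(k, scale θ): mean = kθ, variance = kθ², so CV = 1/√k.
CV = SD/mean = 6.1/7.91 = 0.7712, hence k = 1/CV² = 1.68.
Then θ = mean/k = 7.91/1.68 = 4.7.

k ≈ 1.68, θ ≈ 4.7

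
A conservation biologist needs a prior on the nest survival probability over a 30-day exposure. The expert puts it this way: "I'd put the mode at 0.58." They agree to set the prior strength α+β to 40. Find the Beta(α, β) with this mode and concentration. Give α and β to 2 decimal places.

α = 23.04, β = 16.96

For α,β > 1 the Beta mode is (α−1)/(α+β−2). With α+β = 40, the mode is (α−1)/38.
Set (α−1)/38 = 0.58 → α = 1 + 0.58·38 = 23.04.
β = 40 − α = 16.96.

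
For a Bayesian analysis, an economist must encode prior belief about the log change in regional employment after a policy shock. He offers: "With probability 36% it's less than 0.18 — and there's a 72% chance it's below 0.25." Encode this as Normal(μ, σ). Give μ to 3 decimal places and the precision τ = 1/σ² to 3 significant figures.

For Normal(μ,σ), the p-quantile is μ + z_p·σ. Here z_{0.36} = -0.3585, z_{0.72} = 0.5828.
So 0.18 = μ − 0.3585σ and 0.25 = μ + 0.5828σ.
Subtracting: σ = (0.25 − 0.18)/(0.5828 − (-0.3585)) = 0.074.
Then μ = 0.18 − (-0.3585)·0.074 = 0.207.
Precision τ = 1/σ² = 1/0.07437² = 181.

μ = 0.207, τ = 181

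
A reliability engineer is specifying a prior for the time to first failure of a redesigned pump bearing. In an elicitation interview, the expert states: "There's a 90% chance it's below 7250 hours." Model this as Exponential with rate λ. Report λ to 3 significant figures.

P(T < 7250.0) = 1 − e^(−λ·7250.0) = 0.9, so λ = −ln(1−0.9)/7250.0 = −ln(0.1)/7250.0 = 0.000318.

λ ≈ 0.000318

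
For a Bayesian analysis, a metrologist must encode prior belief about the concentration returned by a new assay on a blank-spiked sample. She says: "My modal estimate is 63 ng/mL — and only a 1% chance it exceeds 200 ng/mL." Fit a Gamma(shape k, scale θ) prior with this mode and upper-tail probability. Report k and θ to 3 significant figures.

Gamma(k,θ) with k>1 has mode (k−1)θ, so θ = 63/(k−1).
Need P(X < 200) = 0.99 with θ tied to k this way. Start at k = 2, θ = 63: P(X<200) ≈ 0.825.
Too low — raise k to concentrate. Iterating converges to k ≈ 4.33.
Then θ = 63/(4.33−1) ≈ 18.9.

k ≈ 4.33, θ ≈ 18.9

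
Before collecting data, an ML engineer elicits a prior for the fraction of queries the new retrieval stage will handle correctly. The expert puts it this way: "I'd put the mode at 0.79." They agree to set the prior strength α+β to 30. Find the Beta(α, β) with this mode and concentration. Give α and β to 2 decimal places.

For α,β > 1 the Beta mode is (α−1)/(α+β−2). With α+β = 30, the mode is (α−1)/28.
Set (α−1)/28 = 0.79 → α = 1 + 0.79·28 = 23.12.
β = 30 − α = 6.88.

α = 23.12, β = 6.88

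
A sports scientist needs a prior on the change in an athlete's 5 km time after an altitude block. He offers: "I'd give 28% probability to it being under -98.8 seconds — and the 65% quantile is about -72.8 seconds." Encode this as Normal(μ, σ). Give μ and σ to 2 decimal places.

μ = -83.15, σ = 26.86

The p-quantile of Normal(μ,σ) is μ + z_p·σ, with z_{0.28} = -0.5828 and z_{0.65} = 0.3853.
Eliminate σ: μ = (z₂·x₁ − z₁·x₂)/(z₂ − z₁) = (0.3853·-98.8 − (-0.5828)·-72.8)/0.9682 = -83.15.
Then σ = (x₂ − x₁)/(z₂ − z₁) = (-72.8 − -98.8)/0.9682 = 26.86.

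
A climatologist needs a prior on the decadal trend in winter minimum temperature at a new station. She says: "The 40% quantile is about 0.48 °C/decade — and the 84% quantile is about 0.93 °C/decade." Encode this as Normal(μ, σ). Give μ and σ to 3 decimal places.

For Normal(μ,σ), the p-quantile is μ + z_p·σ. Here z_{0.4} = -0.2533, z_{0.84} = 0.9945.
So 0.48 = μ − 0.2533σ and 0.93 = μ + 0.9945σ.
Subtracting: σ = (0.93 − 0.48)/(0.9945 − (-0.2533)) = 0.361.
Then μ = 0.48 − (-0.2533)·0.361 = 0.571.

μ = 0.571, σ = 0.361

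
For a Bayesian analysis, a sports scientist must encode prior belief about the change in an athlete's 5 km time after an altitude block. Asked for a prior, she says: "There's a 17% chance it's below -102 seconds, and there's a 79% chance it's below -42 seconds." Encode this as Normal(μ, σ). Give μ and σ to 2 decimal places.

For Normal(μ,σ), the p-quantile is μ + z_p·σ. Here z_{0.17} = -0.9542, z_{0.79} = 0.8064.
So -102 = μ − 0.9542σ and -42 = μ + 0.8064σ.
Subtracting: σ = (-42 − -102)/(0.8064 − (-0.9542)) = 34.08.
Then μ = -102 − (-0.9542)·34.08 = -69.48.

μ = -69.48, σ = 34.08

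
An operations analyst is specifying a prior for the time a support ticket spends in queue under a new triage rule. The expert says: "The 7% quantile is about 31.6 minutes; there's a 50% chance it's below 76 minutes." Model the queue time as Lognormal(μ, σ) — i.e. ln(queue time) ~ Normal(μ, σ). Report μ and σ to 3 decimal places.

If T ~ Lognormal(μ,σ) then ln T ~ Normal(μ,σ), so the p-quantile of ln T is μ + z_p·σ.
ln(31.6) = 3.453 and ln(76) = 4.331; z_{0.07} = -1.476, z_{0.5} = 0.
σ = (4.331 − 3.453)/(0 − (-1.476)) = 0.595.
μ = 3.453 − (-1.476)·0.595 = 4.331.

μ ≈ 4.331, σ ≈ 0.595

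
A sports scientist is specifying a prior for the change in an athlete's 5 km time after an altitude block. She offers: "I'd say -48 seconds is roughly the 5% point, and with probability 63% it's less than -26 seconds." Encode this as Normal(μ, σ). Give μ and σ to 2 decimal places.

For Normal(μ,σ), the p-quantile is μ + z_p·σ. Here z_{0.05} = -1.645, z_{0.63} = 0.3319.
So -48 = μ − 1.645σ and -26 = μ + 0.3319σ.
Subtracting: σ = (-26 − -48)/(0.3319 − (-1.645)) = 11.13.
Then μ = -48 − (-1.645)·11.13 = -29.69.

μ = -29.69, σ = 11.13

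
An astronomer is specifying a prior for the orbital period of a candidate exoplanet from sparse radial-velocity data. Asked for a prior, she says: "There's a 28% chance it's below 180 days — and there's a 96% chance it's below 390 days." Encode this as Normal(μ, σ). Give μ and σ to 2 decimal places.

The p-quantile of Normal(μ,σ) is μ + z_p·σ, with z_{0.28} = -0.5828 and z_{0.96} = 1.751.
Eliminate σ: μ = (z₂·x₁ − z₁·x₂)/(z₂ − z₁) = (1.751·180 − (-0.5828)·390)/2.334 = 232.45.
Then σ = (x₂ − x₁)/(z₂ − z₁) = (390 − 180)/2.334 = 89.99.

μ = 232.45, σ = 89.99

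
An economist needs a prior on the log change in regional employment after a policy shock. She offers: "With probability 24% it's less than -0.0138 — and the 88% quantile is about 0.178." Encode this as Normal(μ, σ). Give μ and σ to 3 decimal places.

μ = 0.058, σ = 0.102

For Normal(μ,σ), the p-quantile is μ + z_p·σ. Here z_{0.24} = -0.7063, z_{0.88} = 1.175.
So -0.0138 = μ − 0.7063σ and 0.178 = μ + 1.175σ.
Subtracting: σ = (0.178 − -0.0138)/(1.175 − (-0.7063)) = 0.102.
Then μ = -0.0138 − (-0.7063)·0.102 = 0.058.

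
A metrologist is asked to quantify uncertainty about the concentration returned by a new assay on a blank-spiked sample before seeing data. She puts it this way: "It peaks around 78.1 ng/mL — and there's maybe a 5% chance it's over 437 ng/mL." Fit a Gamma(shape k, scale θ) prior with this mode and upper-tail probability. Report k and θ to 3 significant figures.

k ≈ 1.78, θ ≈ 99.5

Gamma(k,θ) with k>1 has mode (k−1)θ, so θ = 78.1/(k−1).
Need P(X < 437) = 0.95 with θ tied to k this way. Start at k = 2, θ = 78.1: P(X<437) ≈ 0.975.
Too high — lower k to spread out. Iterating converges to k ≈ 1.78.
Then θ = 78.1/(1.78−1) ≈ 99.5.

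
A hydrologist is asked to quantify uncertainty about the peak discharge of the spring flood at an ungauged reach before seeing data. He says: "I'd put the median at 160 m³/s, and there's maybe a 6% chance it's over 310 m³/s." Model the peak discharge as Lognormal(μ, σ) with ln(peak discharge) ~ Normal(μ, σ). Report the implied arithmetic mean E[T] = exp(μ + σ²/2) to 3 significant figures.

E[T] ≈ 175 m³/s

If T ~ Lognormal(μ,σ) then ln T ~ Normal(μ,σ), so the p-quantile of ln T is μ + z_p·σ.
ln(160) = 5.075 and ln(310) = 5.737; z_{0.5} = 0, z_{0.94} = 1.555.
σ = (5.737 − 5.075)/(1.555 − (0)) = 0.425.
μ = 5.075 − (0)·0.425 = 5.075.
E[T] = exp(μ + σ²/2) = exp(5.075 + 0.0905) = 175 m³/s.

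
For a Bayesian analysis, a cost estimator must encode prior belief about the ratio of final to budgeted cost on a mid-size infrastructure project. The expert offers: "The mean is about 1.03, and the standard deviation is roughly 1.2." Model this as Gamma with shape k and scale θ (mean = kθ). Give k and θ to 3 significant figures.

k ≈ 0.737, θ ≈ 1.4

For Gamma(k, scale θ): mean = kθ, variance = kθ², so CV = 1/√k.
CV = SD/mean = 1.2/1.03 = 1.165, hence k = 1/CV² = 0.737.
Then θ = mean/k = 1.03/0.737 = 1.4.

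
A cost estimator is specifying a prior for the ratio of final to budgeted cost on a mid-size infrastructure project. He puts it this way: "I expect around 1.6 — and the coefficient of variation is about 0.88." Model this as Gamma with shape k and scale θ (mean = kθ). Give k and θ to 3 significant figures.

k ≈ 1.29, θ ≈ 1.24

For Gamma(k, scale θ): mean = kθ, variance = kθ², so CV = 1/√k.
CV = 0.88, hence k = 1/CV² = 1.29.
Then θ = mean/k = 1.6/1.29 = 1.24.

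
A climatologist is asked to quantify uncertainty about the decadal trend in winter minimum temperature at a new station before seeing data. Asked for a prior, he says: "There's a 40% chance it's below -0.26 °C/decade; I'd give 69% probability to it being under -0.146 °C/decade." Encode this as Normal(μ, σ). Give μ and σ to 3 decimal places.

The p-quantile of Normal(μ,σ) is μ + z_p·σ, with z_{0.4} = -0.2533 and z_{0.69} = 0.4959.
Eliminate σ: μ = (z₂·x₁ − z₁·x₂)/(z₂ − z₁) = (0.4959·-0.26 − (-0.2533)·-0.146)/0.7492 = -0.221.
Then σ = (x₂ − x₁)/(z₂ − z₁) = (-0.146 − -0.26)/0.7492 = 0.152.

μ = -0.221, σ = 0.152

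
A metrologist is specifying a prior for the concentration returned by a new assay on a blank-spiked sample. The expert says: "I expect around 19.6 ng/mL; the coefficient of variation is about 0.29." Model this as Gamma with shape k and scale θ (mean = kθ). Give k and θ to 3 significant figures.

k ≈ 11.9, θ ≈ 1.65

For Gamma(k, scale θ): mean = kθ, variance = kθ², so CV = 1/√k.
CV = 0.29, hence k = 1/CV² = 11.9.
Then θ = mean/k = 19.6/11.9 = 1.65.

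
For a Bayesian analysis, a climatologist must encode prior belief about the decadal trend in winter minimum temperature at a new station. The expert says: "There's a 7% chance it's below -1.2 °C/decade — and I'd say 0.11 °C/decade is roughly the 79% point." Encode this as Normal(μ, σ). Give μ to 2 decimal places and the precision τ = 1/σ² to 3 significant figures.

μ = -0.35, τ = 3.04

For Normal(μ,σ), the p-quantile is μ + z_p·σ. Here z_{0.07} = -1.476, z_{0.79} = 0.8064.
So -1.2 = μ − 1.476σ and 0.11 = μ + 0.8064σ.
Subtracting: σ = (0.11 − -1.2)/(0.8064 − (-1.476)) = 0.57.
Then μ = -1.2 − (-1.476)·0.57 = -0.35.
Precision τ = 1/σ² = 1/0.574² = 3.04.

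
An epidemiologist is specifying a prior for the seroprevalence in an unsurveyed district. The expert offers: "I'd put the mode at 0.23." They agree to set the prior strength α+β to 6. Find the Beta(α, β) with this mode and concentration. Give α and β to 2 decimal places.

For α,β > 1 the Beta mode is (α−1)/(α+β−2). With α+β = 6, the mode is (α−1)/4.
Set (α−1)/4 = 0.23 → α = 1 + 0.23·4 = 1.92.
β = 6 − α = 4.08.

α = 1.92, β = 4.08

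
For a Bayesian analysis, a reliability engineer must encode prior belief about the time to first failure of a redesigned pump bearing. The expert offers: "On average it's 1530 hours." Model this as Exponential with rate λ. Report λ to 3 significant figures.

Exponential mean = 1/λ, so λ = 1/1530.0 = 0.000654.

λ ≈ 0.000654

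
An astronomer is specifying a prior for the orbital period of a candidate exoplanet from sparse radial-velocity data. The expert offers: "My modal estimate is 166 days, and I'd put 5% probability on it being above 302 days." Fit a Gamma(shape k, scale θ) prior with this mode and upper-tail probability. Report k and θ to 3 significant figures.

Gamma(k,θ) with k>1 has mode (k−1)θ, so θ = 166/(k−1).
Need P(X < 302) = 0.95 with θ tied to k this way. Start at k = 2, θ = 166: P(X<302) ≈ 0.543.
Too low — raise k to concentrate. Iterating converges to k ≈ 8.78.
Then θ = 166/(8.78−1) ≈ 21.3.

k ≈ 8.78, θ ≈ 21.3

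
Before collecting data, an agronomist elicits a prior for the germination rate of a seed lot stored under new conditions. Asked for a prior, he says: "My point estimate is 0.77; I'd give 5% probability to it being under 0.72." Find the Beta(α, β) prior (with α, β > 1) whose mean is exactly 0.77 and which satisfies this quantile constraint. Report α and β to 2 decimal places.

α ≈ 156.01, β ≈ 46.60

With mean 0.77 fixed, write α = 0.77s, β = 0.23s where s = α+β.
Need P(θ < 0.72) = 0.05 under Beta(0.77s, 0.23s). Normal approximation: (q−m)/√(m(1−m)/s) ≈ z_{0.05} = -1.64, so s ≈ 0.77·0.23·(-1.64)²/(0.72−0.77)² = 191.7.
At s = 191.7: P(θ<0.72) ≈ 0.055. Adjusting to match 0.05 gives s ≈ 202.60.
So α = 0.77·202.60 ≈ 156.01, β = 0.23·202.60 ≈ 46.60.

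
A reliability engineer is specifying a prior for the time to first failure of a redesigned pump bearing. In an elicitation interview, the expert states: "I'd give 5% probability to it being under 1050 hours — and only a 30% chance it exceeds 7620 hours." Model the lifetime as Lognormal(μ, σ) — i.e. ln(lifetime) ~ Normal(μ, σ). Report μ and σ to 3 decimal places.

μ ≈ 8.459, σ ≈ 0.914

If T ~ Lognormal(μ,σ) then ln T ~ Normal(μ,σ), so the p-quantile of ln T is μ + z_p·σ.
ln(1050) = 6.957 and ln(7620) = 8.939; z_{0.05} = -1.645, z_{0.7} = 0.5244.
σ = (8.939 − 6.957)/(0.5244 − (-1.645)) = 0.914.
μ = 6.957 − (-1.645)·0.914 = 8.459.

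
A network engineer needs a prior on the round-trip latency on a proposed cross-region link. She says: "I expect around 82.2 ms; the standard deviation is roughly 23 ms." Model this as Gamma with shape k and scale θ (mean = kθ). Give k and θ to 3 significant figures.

k ≈ 12.8, θ ≈ 6.44

For Gamma(k, scale θ): mean = kθ, variance = kθ², so CV = 1/√k.
CV = SD/mean = 23/82.2 = 0.2798, hence k = 1/CV² = 12.8.
Then θ = mean/k = 82.2/12.8 = 6.44.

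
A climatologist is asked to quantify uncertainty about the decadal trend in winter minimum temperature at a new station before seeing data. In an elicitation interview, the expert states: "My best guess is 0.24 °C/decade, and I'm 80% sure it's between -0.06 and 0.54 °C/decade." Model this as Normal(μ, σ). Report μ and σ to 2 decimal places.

A symmetric 80% interval runs μ ± z·σ with z = 1.282.
Half-width = 0.3, so σ = 0.3/1.282 = 0.23.
μ is the stated best guess, 0.24.

μ = 0.24, σ = 0.23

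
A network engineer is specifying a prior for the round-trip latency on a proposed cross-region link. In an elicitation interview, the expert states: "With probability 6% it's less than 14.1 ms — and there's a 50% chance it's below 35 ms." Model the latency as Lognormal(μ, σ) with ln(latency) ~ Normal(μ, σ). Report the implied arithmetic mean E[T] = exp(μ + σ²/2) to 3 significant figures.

E[T] ≈ 41.5 ms

If T ~ Lognormal(μ,σ) then ln T ~ Normal(μ,σ), so the p-quantile of ln T is μ + z_p·σ.
ln(14.1) = 2.646 and ln(35) = 3.555; z_{0.06} = -1.555, z_{0.5} = 0.
σ = (3.555 − 2.646)/(0 − (-1.555)) = 0.585.
μ = 2.646 − (-1.555)·0.585 = 3.555.
E[T] = exp(μ + σ²/2) = exp(3.555 + 0.1710) = 41.5 ms.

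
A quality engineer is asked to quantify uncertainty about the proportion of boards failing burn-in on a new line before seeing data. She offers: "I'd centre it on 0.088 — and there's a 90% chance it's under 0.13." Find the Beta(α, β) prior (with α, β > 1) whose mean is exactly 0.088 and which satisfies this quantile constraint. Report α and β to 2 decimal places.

α ≈ 7.08, β ≈ 73.33

With mean 0.088 fixed, write α = 0.088s, β = 0.912s where s = α+β.
Need P(θ < 0.13) = 0.9 under Beta(0.088s, 0.912s). Normal approximation: (q−m)/√(m(1−m)/s) ≈ z_{0.9} = 1.28, so s ≈ 0.088·0.912·(1.28)²/(0.13−0.088)² = 74.7.
At s = 74.7: P(θ<0.13) ≈ 0.893. Adjusting to match 0.9 gives s ≈ 80.40.
So α = 0.088·80.40 ≈ 7.08, β = 0.912·80.40 ≈ 73.33.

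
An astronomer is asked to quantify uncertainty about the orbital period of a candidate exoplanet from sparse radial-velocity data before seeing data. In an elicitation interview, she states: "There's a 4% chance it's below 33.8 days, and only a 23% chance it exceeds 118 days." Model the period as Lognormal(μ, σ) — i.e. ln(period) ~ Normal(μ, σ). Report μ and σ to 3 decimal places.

μ ≈ 4.400, σ ≈ 0.502

If T ~ Lognormal(μ,σ) then ln T ~ Normal(μ,σ), so the p-quantile of ln T is μ + z_p·σ.
ln(33.8) = 3.52 and ln(118) = 4.771; z_{0.04} = -1.751, z_{0.77} = 0.7388.
σ = (4.771 − 3.52)/(0.7388 − (-1.751)) = 0.502.
μ = 3.52 − (-1.751)·0.502 = 4.400.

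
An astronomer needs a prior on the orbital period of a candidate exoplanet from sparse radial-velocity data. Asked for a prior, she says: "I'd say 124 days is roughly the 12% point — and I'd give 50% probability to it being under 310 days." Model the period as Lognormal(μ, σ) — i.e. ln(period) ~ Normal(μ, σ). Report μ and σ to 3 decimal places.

μ ≈ 5.737, σ ≈ 0.780

If T ~ Lognormal(μ,σ) then ln T ~ Normal(μ,σ), so the p-quantile of ln T is μ + z_p·σ.
ln(124) = 4.82 and ln(310) = 5.737; z_{0.12} = -1.175, z_{0.5} = 0.
σ = (5.737 − 4.82)/(0 − (-1.175)) = 0.780.
μ = 4.82 − (-1.175)·0.780 = 5.737.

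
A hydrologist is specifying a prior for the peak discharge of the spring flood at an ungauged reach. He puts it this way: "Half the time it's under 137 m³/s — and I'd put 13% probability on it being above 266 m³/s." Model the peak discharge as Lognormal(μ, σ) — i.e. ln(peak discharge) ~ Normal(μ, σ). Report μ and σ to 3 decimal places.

If T ~ Lognormal(μ,σ) then ln T ~ Normal(μ,σ), so the p-quantile of ln T is μ + z_p·σ.
ln(137) = 4.92 and ln(266) = 5.583; z_{0.5} = 0, z_{0.87} = 1.126.
σ = (5.583 − 4.92)/(1.126 − (0)) = 0.589.
μ = 4.92 − (0)·0.589 = 4.920.

μ ≈ 4.920, σ ≈ 0.589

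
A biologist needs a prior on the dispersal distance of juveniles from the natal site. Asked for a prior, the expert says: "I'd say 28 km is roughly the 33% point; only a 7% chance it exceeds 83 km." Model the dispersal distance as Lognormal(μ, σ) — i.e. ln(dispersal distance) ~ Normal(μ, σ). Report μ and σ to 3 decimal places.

If T ~ Lognormal(μ,σ) then ln T ~ Normal(μ,σ), so the p-quantile of ln T is μ + z_p·σ.
ln(28) = 3.332 and ln(83) = 4.419; z_{0.33} = -0.4399, z_{0.93} = 1.476.
σ = (4.419 − 3.332)/(1.476 − (-0.4399)) = 0.567.
μ = 3.332 − (-0.4399)·0.567 = 3.582.

μ ≈ 3.582, σ ≈ 0.567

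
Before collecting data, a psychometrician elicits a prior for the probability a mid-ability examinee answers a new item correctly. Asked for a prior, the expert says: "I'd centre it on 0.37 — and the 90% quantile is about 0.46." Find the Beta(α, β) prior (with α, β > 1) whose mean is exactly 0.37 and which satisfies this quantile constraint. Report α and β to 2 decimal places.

α ≈ 17.81, β ≈ 30.32

With mean 0.37 fixed, write α = 0.37s, β = 0.63s where s = α+β.
Need P(θ < 0.46) = 0.9 under Beta(0.37s, 0.63s). Normal approximation: (q−m)/√(m(1−m)/s) ≈ z_{0.9} = 1.28, so s ≈ 0.37·0.63·(1.28)²/(0.46−0.37)² = 47.3.
At s = 47.3: P(θ<0.46) ≈ 0.898. Adjusting to match 0.9 gives s ≈ 48.12.
So α = 0.37·48.12 ≈ 17.81, β = 0.63·48.12 ≈ 30.32.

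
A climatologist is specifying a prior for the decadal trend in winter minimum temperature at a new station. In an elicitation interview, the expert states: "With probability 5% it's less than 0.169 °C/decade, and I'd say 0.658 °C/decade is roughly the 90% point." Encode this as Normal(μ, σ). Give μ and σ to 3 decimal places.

μ = 0.444, σ = 0.167

The p-quantile of Normal(μ,σ) is μ + z_p·σ, with z_{0.05} = -1.645 and z_{0.9} = 1.282.
Eliminate σ: μ = (z₂·x₁ − z₁·x₂)/(z₂ − z₁) = (1.282·0.169 − (-1.645)·0.658)/2.926 = 0.444.
Then σ = (x₂ − x₁)/(z₂ − z₁) = (0.658 − 0.169)/2.926 = 0.167.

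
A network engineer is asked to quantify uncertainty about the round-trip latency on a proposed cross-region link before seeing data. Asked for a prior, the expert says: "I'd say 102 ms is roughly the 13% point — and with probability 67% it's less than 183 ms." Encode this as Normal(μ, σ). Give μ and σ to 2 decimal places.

μ = 160.25, σ = 51.71

For Normal(μ,σ), the p-quantile is μ + z_p·σ. Here z_{0.13} = -1.126, z_{0.67} = 0.4399.
So 102 = μ − 1.126σ and 183 = μ + 0.4399σ.
Subtracting: σ = (183 − 102)/(0.4399 − (-1.126)) = 51.71.
Then μ = 102 − (-1.126)·51.71 = 160.25.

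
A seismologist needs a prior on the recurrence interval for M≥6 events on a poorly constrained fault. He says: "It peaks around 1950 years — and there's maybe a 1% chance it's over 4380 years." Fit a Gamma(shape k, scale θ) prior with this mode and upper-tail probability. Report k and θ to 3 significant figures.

k ≈ 8.33, θ ≈ 266

Gamma(k,θ) with k>1 has mode (k−1)θ, so θ = 1950/(k−1).
Need P(X < 4380) = 0.99 with θ tied to k this way. Start at k = 2, θ = 1950: P(X<4380) ≈ 0.657.
Too low — raise k to concentrate. Iterating converges to k ≈ 8.33.
Then θ = 1950/(8.33−1) ≈ 266.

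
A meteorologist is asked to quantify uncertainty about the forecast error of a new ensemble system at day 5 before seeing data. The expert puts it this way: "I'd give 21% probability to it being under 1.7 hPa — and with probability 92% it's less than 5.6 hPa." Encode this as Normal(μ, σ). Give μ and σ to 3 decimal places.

The p-quantile of Normal(μ,σ) is μ + z_p·σ, with z_{0.21} = -0.8064 and z_{0.92} = 1.405.
Eliminate σ: μ = (z₂·x₁ − z₁·x₂)/(z₂ − z₁) = (1.405·1.7 − (-0.8064)·5.6)/2.211 = 3.122.
Then σ = (x₂ − x₁)/(z₂ − z₁) = (5.6 − 1.7)/2.211 = 1.764.

μ = 3.122, σ = 1.764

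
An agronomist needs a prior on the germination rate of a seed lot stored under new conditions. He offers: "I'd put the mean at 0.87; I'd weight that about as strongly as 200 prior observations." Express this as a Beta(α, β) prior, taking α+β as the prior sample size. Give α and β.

Under the effective-sample-size interpretation, Beta(α, β) has prior mean α/(α+β) and prior sample size α+β.
So α+β = 200 and α/(α+β) = 0.87, giving α = 0.87·200 = 174 and β = 200 − 174 = 26.

α = 174, β = 26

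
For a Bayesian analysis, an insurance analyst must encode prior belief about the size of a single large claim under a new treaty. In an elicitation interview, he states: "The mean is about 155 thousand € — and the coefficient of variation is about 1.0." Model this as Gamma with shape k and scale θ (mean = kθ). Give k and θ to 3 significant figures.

For Gamma(k, scale θ): mean = kθ, variance = kθ², so CV = 1/√k.
CV = 1.0, hence k = 1/CV² = 1.
Then θ = mean/k = 155/1 = 155.

k ≈ 1, θ ≈ 155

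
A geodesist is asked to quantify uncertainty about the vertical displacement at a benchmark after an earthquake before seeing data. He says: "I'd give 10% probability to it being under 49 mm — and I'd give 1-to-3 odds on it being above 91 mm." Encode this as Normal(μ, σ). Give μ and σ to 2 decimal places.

For Normal(μ,σ), the p-quantile is μ + z_p·σ. Here z_{0.1} = -1.282, z_{0.75} = 0.6745.
So 49 = μ − 1.282σ and 91 = μ + 0.6745σ.
Subtracting: σ = (91 − 49)/(0.6745 − (-1.282)) = 21.47.
Then μ = 49 − (-1.282)·21.47 = 76.52.

μ = 76.52, σ = 21.47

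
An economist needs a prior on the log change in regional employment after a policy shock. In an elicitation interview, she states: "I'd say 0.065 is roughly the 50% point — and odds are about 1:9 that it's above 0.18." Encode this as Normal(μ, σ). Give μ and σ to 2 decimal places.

μ = 0.07, σ = 0.09

For Normal(μ,σ), the p-quantile is μ + z_p·σ. Here z_{0.5} = 0, z_{0.9} = 1.282.
So 0.065 = μ + 0σ and 0.18 = μ + 1.282σ.
Subtracting: σ = (0.18 − 0.065)/(1.282 − (0)) = 0.09.
Then μ = 0.065 − (0)·0.09 = 0.07.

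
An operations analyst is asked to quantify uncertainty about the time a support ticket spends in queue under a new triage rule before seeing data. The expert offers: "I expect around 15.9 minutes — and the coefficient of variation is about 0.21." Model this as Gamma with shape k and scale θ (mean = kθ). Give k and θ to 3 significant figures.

For Gamma(k, scale θ): mean = kθ, variance = kθ², so CV = 1/√k.
CV = 0.21, hence k = 1/CV² = 22.7.
Then θ = mean/k = 15.9/22.7 = 0.701.

k ≈ 22.7, θ ≈ 0.701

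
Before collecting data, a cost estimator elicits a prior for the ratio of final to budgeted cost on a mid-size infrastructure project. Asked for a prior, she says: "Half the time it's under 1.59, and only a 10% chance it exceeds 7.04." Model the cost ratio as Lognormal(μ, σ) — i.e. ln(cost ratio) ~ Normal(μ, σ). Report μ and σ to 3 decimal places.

If T ~ Lognormal(μ,σ) then ln T ~ Normal(μ,σ), so the p-quantile of ln T is μ + z_p·σ.
ln(1.59) = 0.4637 and ln(7.04) = 1.952; z_{0.5} = 0, z_{0.9} = 1.282.
σ = (1.952 − 0.4637)/(1.282 − (0)) = 1.161.
μ = 0.4637 − (0)·1.161 = 0.464.

μ ≈ 0.464, σ ≈ 1.161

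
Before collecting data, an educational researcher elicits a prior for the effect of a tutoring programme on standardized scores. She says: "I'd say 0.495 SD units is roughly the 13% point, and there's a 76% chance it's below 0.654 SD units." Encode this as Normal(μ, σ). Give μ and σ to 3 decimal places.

μ = 0.593, σ = 0.087

For Normal(μ,σ), the p-quantile is μ + z_p·σ. Here z_{0.13} = -1.126, z_{0.76} = 0.7063.
So 0.495 = μ − 1.126σ and 0.654 = μ + 0.7063σ.
Subtracting: σ = (0.654 − 0.495)/(0.7063 − (-1.126)) = 0.087.
Then μ = 0.495 − (-1.126)·0.087 = 0.593.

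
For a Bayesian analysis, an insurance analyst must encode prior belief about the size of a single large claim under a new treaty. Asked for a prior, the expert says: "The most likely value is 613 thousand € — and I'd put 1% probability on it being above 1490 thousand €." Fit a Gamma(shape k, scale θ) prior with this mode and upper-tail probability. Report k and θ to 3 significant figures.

k ≈ 6.99, θ ≈ 102

Gamma(k,θ) with k>1 has mode (k−1)θ, so θ = 613/(k−1).
Need P(X < 1490) = 0.99 with θ tied to k this way. Start at k = 2, θ = 613: P(X<1490) ≈ 0.698.
Too low — raise k to concentrate. Iterating converges to k ≈ 6.99.
Then θ = 613/(6.99−1) ≈ 102.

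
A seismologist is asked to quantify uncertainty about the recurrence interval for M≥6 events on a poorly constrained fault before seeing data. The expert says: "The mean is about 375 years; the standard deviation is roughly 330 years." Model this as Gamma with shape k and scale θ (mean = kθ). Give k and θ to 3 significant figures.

k ≈ 1.29, θ ≈ 290

For Gamma(k, scale θ): mean = kθ, variance = kθ², so CV = 1/√k.
CV = SD/mean = 330/375 = 0.88, hence k = 1/CV² = 1.29.
Then θ = mean/k = 375/1.29 = 290.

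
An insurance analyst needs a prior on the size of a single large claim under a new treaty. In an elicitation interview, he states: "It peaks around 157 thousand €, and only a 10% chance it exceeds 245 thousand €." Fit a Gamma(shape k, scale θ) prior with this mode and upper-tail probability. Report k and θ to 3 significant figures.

Gamma(k,θ) with k>1 has mode (k−1)θ, so θ = 157/(k−1).
Need P(X < 245) = 0.9 with θ tied to k this way. Start at k = 2, θ = 157: P(X<245) ≈ 0.462.
Too low — raise k to concentrate. Iterating converges to k ≈ 10.5.
Then θ = 157/(10.5−1) ≈ 16.6.

k ≈ 10.5, θ ≈ 16.6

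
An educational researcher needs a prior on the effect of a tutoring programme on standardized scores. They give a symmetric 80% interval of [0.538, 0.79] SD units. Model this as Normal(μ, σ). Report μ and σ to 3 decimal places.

μ = 0.664, σ = 0.098

A symmetric 80% interval runs μ ± z·σ with z = 1.282.
Half-width = 0.126, so σ = 0.126/1.282 = 0.098.
μ is the interval midpoint, 0.664.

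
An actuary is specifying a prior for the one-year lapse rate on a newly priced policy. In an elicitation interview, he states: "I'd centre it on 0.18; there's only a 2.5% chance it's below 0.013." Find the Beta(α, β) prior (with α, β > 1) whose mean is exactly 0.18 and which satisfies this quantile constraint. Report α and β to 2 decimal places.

α ≈ 1.39, β ≈ 6.35

With mean 0.18 fixed, write α = 0.18s, β = 0.82s where s = α+β.
Need P(θ < 0.013) = 0.025 under Beta(0.18s, 0.82s). Normal approximation: (q−m)/√(m(1−m)/s) ≈ z_{0.025} = -1.96, so s ≈ 0.18·0.82·(-1.96)²/(0.013−0.18)² = 20.3.
At s = 20.3: P(θ<0.013) ≈ 0.000. Adjusting to match 0.025 gives s ≈ 7.74.
So α = 0.18·7.74 ≈ 1.39, β = 0.82·7.74 ≈ 6.35.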